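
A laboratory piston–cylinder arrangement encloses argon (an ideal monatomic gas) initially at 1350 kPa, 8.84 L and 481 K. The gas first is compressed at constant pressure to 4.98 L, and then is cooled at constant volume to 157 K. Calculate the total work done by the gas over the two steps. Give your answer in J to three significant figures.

W_total ≈ -5210 J

Step 1 (isobaric): W = PΔV = (1350 kPa)(4.98 − 8.84 L) = -5211 J.
Step 2 (isochoric): W = 0 (constant volume).
W_total = -5211 + 0 = -5211 J.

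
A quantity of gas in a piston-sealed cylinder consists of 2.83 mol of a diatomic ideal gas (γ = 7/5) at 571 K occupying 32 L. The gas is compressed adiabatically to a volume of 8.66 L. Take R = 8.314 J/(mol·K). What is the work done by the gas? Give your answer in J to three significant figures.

Adiabatic: TV^(γ−1) = const with γ = 7/5.
T₂ = T₁ (V₁/V₂)^(γ−1) = 571 × (32/8.66)^0.4 = 571 × 1.687 = 963.1 K.
W_by = nCᵥ(T₁ − T₂) = (2.83)(20.79)(571 − 963.1) = -23066 J.

W ≈ -23100 J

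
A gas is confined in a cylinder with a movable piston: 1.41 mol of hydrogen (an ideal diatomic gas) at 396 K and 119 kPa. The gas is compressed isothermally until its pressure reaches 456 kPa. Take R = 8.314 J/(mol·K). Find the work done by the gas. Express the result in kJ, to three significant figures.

Isothermal process: W = nRT ln(V₂/V₁) = nRT ln(P₁/P₂).
W = (1.41)(8.314)(396) × ln(119/456)
  = 4642 × ln(0.261) = 4642 × -1.343
W_by_gas = -6236 J.

W ≈ -6.24 kJ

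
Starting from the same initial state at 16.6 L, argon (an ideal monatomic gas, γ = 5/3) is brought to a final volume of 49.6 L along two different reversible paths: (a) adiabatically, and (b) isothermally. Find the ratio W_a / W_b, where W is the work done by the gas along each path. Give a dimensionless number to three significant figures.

W_a / W_b ≈ 0.710

Path (a) adiabatic: W = P₁V₁(1 − (V₁/V₂)^(γ−1))/(γ−1) → W_a/(P₁V₁) = 0.7769.
Path (b) isothermal: W = P₁V₁ ln(V₂/V₁) → W_b/(P₁V₁) = 1.095.
W_a / W_b = 0.7769 / 1.095 = 0.7098.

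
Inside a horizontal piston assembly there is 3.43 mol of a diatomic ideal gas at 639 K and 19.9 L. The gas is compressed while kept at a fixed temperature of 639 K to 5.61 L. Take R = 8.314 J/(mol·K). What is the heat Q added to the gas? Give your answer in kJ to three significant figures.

Isothermal ⇒ ΔU = 0, so Q = W = nRT ln(V₂/V₁).
Q = (3.43)(8.314)(639) ln(5.61/19.9) = 18222 × -1.266 = -23073 J.

Q ≈ -23.1 kJ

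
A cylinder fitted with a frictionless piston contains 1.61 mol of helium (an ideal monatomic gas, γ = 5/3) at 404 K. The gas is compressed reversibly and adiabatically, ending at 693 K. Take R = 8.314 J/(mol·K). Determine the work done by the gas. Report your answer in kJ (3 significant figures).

Adiabatic ⇒ Q = 0, so W_by = −ΔU = nCᵥ(T₁ − T₂).
Cᵥ = 3R/2 = 12.47 J/(mol·K).
W = (1.61)(12.47)(404 − 693) = -5803 J.

W ≈ -5.80 kJ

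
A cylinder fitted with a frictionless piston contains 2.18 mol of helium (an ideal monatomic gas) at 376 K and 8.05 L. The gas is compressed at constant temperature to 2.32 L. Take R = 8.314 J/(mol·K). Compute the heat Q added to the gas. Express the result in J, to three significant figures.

Q ≈ -8480 J

Isothermal ⇒ ΔU = 0, so Q = W = nRT ln(V₂/V₁).
Q = (2.18)(8.314)(376) ln(2.32/8.05) = 6815 × -1.244 = -8478 J.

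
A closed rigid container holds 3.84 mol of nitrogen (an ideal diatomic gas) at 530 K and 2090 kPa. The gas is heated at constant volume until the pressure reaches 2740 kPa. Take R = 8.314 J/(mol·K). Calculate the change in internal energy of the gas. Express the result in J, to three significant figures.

Constant volume ⇒ W = 0, so Q = ΔU = nCᵥΔT with Cᵥ = 5R/2 = 20.79 J/(mol·K).
At constant V, T₂/T₁ = P₂/P₁ ⇒ ΔT = T₁(P₂/P₁ − 1) = 530·(2740/2090 − 1) = 164.8 K.
ΔU = (3.84)(20.79)(164.8) = 13156 J.

ΔU ≈ 13200 J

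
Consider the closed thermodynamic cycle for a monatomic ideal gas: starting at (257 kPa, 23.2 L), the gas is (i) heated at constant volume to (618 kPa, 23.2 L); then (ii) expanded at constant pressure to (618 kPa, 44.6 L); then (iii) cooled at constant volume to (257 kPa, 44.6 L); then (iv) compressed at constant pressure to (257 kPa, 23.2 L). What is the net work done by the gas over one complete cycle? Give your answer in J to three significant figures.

W_net ≈ 7730 J

Constant-volume legs do no work.
W(ii) = (618)(44.6 − 23.2) = 13225 J; W(iv) = (257)(23.2 − 44.6) = -5500 J.
W_net = 13225 − 5500 = 7725 J (the clockwise enclosed area).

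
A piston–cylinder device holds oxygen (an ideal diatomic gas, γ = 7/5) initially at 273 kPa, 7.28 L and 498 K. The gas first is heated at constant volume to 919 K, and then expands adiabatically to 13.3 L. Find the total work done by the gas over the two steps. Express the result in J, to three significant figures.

Step 1 (isochoric): W = 0 (constant volume).
After step 1: P = 503.8 kPa (V unchanged).
Step 2 (adiabatic): W = (P₁V₁ − P₂V₂)/(γ−1) = (3668 − 2882)/0.4 = 1964 J.
W_total = 0 + 1964 = 1964 J.

W_total ≈ 1960 J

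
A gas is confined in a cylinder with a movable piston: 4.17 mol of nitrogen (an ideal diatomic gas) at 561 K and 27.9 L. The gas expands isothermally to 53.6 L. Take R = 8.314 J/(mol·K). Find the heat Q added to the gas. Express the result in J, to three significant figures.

Q ≈ 12700 J

Isothermal ⇒ ΔU = 0, so Q = W = nRT ln(V₂/V₁).
Q = (4.17)(8.314)(561) ln(53.6/27.9) = 19450 × 0.6529 = 12699 J.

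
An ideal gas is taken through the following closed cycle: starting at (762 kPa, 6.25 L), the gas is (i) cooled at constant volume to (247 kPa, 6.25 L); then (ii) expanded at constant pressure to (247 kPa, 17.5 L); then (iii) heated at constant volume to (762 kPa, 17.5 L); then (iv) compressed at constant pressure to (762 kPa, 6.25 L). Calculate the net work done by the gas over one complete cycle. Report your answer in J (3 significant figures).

W_net ≈ -5790 J

Constant-volume legs do no work.
W(ii) = (247)(17.5 − 6.25) = 2779 J; W(iv) = (762)(6.25 − 17.5) = -8572 J.
W_net = 2779 − 8572 = -5794 J (the counter-clockwise enclosed area).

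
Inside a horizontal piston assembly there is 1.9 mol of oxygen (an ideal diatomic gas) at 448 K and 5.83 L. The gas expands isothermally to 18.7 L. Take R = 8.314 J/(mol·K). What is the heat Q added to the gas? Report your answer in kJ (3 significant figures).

Q ≈ 8.25 kJ

Isothermal ⇒ ΔU = 0, so Q = W = nRT ln(V₂/V₁).
Q = (1.9)(8.314)(448) ln(18.7/5.83) = 7077 × 1.166 = 8248 J.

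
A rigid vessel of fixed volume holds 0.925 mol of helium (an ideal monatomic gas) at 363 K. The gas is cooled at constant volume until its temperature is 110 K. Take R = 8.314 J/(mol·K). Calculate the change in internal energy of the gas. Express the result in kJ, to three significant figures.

ΔU ≈ -2.92 kJ

Constant volume ⇒ W = 0, so Q = ΔU = nCᵥΔT with Cᵥ = 3R/2 = 12.47 J/(mol·K).
ΔU = (0.925)(12.47)(110 − 363) = -2919 J.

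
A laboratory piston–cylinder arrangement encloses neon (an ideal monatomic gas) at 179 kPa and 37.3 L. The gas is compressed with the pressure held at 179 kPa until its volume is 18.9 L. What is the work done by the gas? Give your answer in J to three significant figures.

Isobaric: W = P ΔV.
W = (179 kPa)(18.9 − 37.3 L) = (179)(-18.4) = -3294 J.

W ≈ -3290 J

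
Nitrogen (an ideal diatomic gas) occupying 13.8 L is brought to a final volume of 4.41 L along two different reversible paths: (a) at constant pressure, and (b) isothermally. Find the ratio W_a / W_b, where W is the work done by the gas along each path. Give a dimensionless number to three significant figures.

W_a / W_b ≈ 0.596

Path (a) isobaric: W = P₁(V₂ − V₁) → W_a/(P₁V₁) = -0.6804.
Path (b) isothermal: W = P₁V₁ ln(V₂/V₁) → W_b/(P₁V₁) = -1.141.
W_a / W_b = -0.6804 / -1.141 = 0.5965.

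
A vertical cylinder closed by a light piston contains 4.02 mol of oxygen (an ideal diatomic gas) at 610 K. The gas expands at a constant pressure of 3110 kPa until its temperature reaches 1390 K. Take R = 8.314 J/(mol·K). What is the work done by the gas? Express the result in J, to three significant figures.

Isobaric: W = P ΔV = nR ΔT.
W = (4.02)(8.314)(1390 − 610) = 26069 J.

W ≈ 26100 J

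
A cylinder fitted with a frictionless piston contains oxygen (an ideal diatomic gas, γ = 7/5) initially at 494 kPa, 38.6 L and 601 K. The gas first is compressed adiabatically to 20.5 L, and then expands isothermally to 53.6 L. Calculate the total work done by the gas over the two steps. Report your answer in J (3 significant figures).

Step 1 (adiabatic): W = (P₁V₁ − P₂V₂)/(γ−1) = (19068 − 24561)/0.4 = -13732 J.
After step 1: P = 1198 kPa, V = 20.5 L, T = 774.1 K.
Step 2 (isothermal): W = P₁V₁ ln(V₂/V₁) = (24561) ln(53.6/20.5) = 23606 J.
W_total = -13732 + 23606 = 9875 J.

W_total ≈ 9870 J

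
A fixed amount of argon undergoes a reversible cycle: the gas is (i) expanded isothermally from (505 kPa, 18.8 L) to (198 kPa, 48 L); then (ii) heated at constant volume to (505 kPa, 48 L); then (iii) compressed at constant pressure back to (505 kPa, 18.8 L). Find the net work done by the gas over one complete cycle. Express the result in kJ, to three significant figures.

W_net ≈ -5.85 kJ

Leg (i): W = PᵢVᵢ ln(V_f/Vᵢ) = (9494) ln(48/18.8) = 8899 J.
Leg (ii): W = 0.
Leg (iii): W = PΔV = (505)(18.8 − 48) = -14746 J.
W_net = 8899 − 14746 = -5847 J.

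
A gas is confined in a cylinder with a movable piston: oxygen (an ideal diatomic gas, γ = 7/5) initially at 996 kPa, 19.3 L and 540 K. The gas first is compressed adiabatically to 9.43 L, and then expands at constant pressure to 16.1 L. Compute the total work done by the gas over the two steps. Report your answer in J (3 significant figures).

Step 1 (adiabatic): W = (P₁V₁ − P₂V₂)/(γ−1) = (19223 − 25600)/0.4 = -15942 J.
After step 1: P = 2715 kPa, V = 9.43 L, T = 719.1 K.
Step 2 (isobaric): W = PΔV = (2715 kPa)(16.1 − 9.43 L) = 18107 J.
W_total = -15942 + 18107 = 2165 J.

W_total ≈ 2160 J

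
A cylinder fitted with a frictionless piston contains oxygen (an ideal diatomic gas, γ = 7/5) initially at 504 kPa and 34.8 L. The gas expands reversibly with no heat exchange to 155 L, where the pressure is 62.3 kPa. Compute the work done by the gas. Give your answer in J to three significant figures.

Adiabatic: W = (P₁V₁ − P₂V₂)/(γ − 1) with γ = 7/5.
P₁V₁ = 17539 J, P₂V₂ = 9656 J.
W = (17539 − 9656) / 0.4 = 19707 J.

W ≈ 19700 J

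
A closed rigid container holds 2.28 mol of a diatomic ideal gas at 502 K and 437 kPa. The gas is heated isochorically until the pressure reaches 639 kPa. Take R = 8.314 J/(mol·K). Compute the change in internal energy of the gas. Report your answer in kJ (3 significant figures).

Constant volume ⇒ W = 0, so Q = ΔU = nCᵥΔT with Cᵥ = 5R/2 = 20.79 J/(mol·K).
At constant V, T₂/T₁ = P₂/P₁ ⇒ ΔT = T₁(P₂/P₁ − 1) = 502·(639/437 − 1) = 232 K.
ΔU = (2.28)(20.79)(232) = 10997 J.

ΔU ≈ 11.0 kJ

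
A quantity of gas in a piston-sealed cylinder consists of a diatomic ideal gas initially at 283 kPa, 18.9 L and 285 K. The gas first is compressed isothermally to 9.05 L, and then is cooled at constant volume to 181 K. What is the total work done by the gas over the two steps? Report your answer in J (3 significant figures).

W_total ≈ -3940 J

Step 1 (isothermal): W = P₁V₁ ln(V₂/V₁) = (5349) ln(9.05/18.9) = -3939 J.
Step 2 (isochoric): W = 0 (constant volume).
W_total = -3939 + 0 = -3939 J.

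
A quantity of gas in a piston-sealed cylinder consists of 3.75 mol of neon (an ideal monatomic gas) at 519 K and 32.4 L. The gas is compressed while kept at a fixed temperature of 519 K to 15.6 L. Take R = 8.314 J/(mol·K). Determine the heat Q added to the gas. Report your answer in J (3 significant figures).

Isothermal ⇒ ΔU = 0, so Q = W = nRT ln(V₂/V₁).
Q = (3.75)(8.314)(519) ln(15.6/32.4) = 16181 × -0.7309 = -11827 J.

Q ≈ -11800 J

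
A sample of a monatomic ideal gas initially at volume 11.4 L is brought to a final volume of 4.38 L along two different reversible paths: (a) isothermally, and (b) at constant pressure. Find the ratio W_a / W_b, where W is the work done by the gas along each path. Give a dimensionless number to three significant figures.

W_a / W_b ≈ 1.55

Path (a) isothermal: W = P₁V₁ ln(V₂/V₁) → W_a/(P₁V₁) = -0.9566.
Path (b) isobaric: W = P₁(V₂ − V₁) → W_b/(P₁V₁) = -0.6158.
W_a / W_b = -0.9566 / -0.6158 = 1.553.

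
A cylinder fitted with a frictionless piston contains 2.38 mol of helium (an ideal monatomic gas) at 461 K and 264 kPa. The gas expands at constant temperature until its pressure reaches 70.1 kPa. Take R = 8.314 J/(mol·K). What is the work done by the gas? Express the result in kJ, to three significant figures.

W ≈ 12.1 kJ

Isothermal process: W = nRT ln(V₂/V₁) = nRT ln(P₁/P₂).
W = (2.38)(8.314)(461) × ln(264/70.1)
  = 9122 × ln(3.766) = 9122 × 1.326
W_by_gas = 12096 J.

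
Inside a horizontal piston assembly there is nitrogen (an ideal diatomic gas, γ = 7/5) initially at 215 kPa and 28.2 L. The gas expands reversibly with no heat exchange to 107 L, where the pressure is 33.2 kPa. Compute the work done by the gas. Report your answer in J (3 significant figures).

W ≈ 6280 J

Adiabatic: W = (P₁V₁ − P₂V₂)/(γ − 1) with γ = 7/5.
P₁V₁ = 6063 J, P₂V₂ = 3552 J.
W = (6063 − 3552) / 0.4 = 6277 J.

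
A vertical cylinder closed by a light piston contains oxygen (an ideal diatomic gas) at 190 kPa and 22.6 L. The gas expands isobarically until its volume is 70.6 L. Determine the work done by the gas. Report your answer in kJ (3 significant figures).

W ≈ 9.12 kJ

Isobaric: W = P ΔV.
W = (190 kPa)(70.6 − 22.6 L) = (190)(48) = 9120 J.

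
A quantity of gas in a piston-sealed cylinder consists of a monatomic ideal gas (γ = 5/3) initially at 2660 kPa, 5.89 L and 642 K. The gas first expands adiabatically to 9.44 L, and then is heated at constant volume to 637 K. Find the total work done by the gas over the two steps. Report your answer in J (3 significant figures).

Step 1 (adiabatic): W = (P₁V₁ − P₂V₂)/(γ−1) = (15667 − 11440)/0.667 = 6341 J.
Step 2 (isochoric): W = 0 (constant volume).
W_total = 6341 + 0 = 6341 J.

W_total ≈ 6340 J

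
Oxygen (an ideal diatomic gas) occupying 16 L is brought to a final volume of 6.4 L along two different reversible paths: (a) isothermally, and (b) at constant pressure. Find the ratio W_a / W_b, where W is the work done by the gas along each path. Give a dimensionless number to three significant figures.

W_a / W_b ≈ 1.53

Path (a) isothermal: W = P₁V₁ ln(V₂/V₁) → W_a/(P₁V₁) = -0.9163.
Path (b) isobaric: W = P₁(V₂ − V₁) → W_b/(P₁V₁) = -0.6.
W_a / W_b = -0.9163 / -0.6 = 1.527.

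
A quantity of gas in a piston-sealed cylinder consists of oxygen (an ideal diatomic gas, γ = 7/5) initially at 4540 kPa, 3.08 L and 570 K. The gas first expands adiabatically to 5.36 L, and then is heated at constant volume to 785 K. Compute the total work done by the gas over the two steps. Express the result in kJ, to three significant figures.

Step 1 (adiabatic): W = (P₁V₁ − P₂V₂)/(γ−1) = (13983 − 11204)/0.4 = 6949 J.
Step 2 (isochoric): W = 0 (constant volume).
W_total = 6949 + 0 = 6949 J.

W_total ≈ 6.95 kJ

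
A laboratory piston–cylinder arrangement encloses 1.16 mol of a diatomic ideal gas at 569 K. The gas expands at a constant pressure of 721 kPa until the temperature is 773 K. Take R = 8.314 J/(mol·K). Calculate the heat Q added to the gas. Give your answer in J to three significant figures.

Q ≈ 6890 J

Isobaric: W = nRΔT = (1.16)(8.314)(204) = 1967 J.
ΔU = nCᵥΔT with Cᵥ = 5R/2: ΔU = (1.16)(20.79)(204) = 4919 J.
Q = ΔU + W = 4919 + 1967 = 6886 J.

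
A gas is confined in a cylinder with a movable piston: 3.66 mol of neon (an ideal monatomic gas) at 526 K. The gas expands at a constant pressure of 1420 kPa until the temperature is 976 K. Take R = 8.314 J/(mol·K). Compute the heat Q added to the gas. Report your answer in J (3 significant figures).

Q ≈ 34200 J

Isobaric: W = nRΔT = (3.66)(8.314)(450) = 13693 J.
ΔU = nCᵥΔT with Cᵥ = 3R/2: ΔU = (3.66)(12.47)(450) = 20540 J.
Q = ΔU + W = 20540 + 13693 = 34233 J.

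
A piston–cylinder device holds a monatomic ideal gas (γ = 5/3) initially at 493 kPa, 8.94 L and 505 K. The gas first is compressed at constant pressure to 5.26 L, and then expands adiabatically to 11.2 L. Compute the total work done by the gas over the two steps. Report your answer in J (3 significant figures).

Step 1 (isobaric): W = PΔV = (493 kPa)(5.26 − 8.94 L) = -1814 J.
After step 1: P = 493 kPa, V = 5.26 L, T = 297.1 K.
Step 2 (adiabatic): W = (P₁V₁ − P₂V₂)/(γ−1) = (2593 − 1567)/0.667 = 1540 J.
W_total = -1814 + 1540 = -274.7 J.

W_total ≈ -275 J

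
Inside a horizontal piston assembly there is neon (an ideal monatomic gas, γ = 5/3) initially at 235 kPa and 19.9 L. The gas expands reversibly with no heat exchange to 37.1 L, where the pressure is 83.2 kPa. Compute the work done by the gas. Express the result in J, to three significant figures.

W ≈ 2380 J

Adiabatic: W = (P₁V₁ − P₂V₂)/(γ − 1) with γ = 5/3.
P₁V₁ = 4676 J, P₂V₂ = 3087 J.
W = (4676 − 3087) / 0.6667 = 2385 J.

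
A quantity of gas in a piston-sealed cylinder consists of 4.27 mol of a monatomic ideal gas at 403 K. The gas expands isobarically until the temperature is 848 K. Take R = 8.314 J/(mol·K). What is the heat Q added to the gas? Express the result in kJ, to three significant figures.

Q ≈ 39.5 kJ

Isobaric: W = nRΔT = (4.27)(8.314)(445) = 15798 J.
ΔU = nCᵥΔT with Cᵥ = 3R/2: ΔU = (4.27)(12.47)(445) = 23697 J.
Q = ΔU + W = 23697 + 15798 = 39495 J.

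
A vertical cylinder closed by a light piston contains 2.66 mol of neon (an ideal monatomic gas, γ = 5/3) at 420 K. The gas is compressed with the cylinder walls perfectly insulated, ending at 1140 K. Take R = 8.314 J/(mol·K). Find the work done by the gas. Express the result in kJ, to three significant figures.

W ≈ -23.9 kJ

Adiabatic ⇒ Q = 0, so W_by = −ΔU = nCᵥ(T₁ − T₂).
Cᵥ = 3R/2 = 12.47 J/(mol·K).
W = (2.66)(12.47)(420 − 1140) = -23884 J.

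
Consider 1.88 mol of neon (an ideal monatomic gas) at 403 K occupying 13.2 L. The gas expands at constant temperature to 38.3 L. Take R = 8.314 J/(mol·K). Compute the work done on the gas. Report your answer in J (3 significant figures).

Isothermal: W = nRT ln(V₂/V₁).
W = (1.88)(8.314)(403) × ln(38.3/13.2)
  = 6299 × 1.065
W_by_gas = 6710 J; work on gas = −W_by = -6710 J.

W ≈ -6710 J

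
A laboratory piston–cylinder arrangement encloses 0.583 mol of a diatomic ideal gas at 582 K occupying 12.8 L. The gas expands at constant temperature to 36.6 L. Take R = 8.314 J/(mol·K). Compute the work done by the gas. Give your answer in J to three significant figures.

Isothermal: W = nRT ln(V₂/V₁).
W = (0.583)(8.314)(582) × ln(36.6/12.8)
  = 2821 × 1.051
W_by_gas = 2964 J.

W ≈ 2960 J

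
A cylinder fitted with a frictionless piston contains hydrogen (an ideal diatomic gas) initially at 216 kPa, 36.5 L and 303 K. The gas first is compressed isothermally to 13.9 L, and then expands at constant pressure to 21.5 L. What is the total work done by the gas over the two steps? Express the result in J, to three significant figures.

W_total ≈ -3300 J

Step 1 (isothermal): W = P₁V₁ ln(V₂/V₁) = (7884) ln(13.9/36.5) = -7611 J.
After step 1: P = 567.2 kPa, V = 13.9 L, T = 303 K.
Step 2 (isobaric): W = PΔV = (567.2 kPa)(21.5 − 13.9 L) = 4311 J.
W_total = -7611 + 4311 = -3301 J.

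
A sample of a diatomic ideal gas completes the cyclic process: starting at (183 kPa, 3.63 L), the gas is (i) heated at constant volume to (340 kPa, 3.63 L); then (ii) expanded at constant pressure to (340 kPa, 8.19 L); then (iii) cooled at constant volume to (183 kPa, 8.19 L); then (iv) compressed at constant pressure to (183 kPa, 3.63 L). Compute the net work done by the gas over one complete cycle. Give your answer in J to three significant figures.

W_net ≈ 716 J

Constant-volume legs do no work.
W(ii) = (340)(8.19 − 3.63) = 1550 J; W(iv) = (183)(3.63 − 8.19) = -834.5 J.
W_net = 1550 − 834.5 = 715.9 J (the clockwise enclosed area).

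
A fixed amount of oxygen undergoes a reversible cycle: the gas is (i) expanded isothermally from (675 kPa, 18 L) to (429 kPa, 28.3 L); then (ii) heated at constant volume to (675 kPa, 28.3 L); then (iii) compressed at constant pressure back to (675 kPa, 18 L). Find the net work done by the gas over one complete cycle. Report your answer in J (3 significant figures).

W_net ≈ -1450 J

Leg (i): W = PᵢVᵢ ln(V_f/Vᵢ) = (12150) ln(28.3/18) = 5498 J.
Leg (ii): W = 0.
Leg (iii): W = PΔV = (675)(18 − 28.3) = -6953 J.
W_net = 5498 − 6953 = -1455 J.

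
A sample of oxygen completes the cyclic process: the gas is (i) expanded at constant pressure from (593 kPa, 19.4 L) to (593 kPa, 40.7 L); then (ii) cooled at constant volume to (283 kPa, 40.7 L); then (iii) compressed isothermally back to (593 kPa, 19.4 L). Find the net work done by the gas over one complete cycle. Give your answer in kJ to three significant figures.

Leg (i): W = PΔV = (593)(40.7 − 19.4) = 12631 J.
Leg (ii): W = 0.
Leg (iii): W = PᵢVᵢ ln(V_f/Vᵢ) = (11518) ln(19.4/40.7) = -8534 J.
W_net = 12631 − 8534 = 4097 J.

W_net ≈ 4.10 kJ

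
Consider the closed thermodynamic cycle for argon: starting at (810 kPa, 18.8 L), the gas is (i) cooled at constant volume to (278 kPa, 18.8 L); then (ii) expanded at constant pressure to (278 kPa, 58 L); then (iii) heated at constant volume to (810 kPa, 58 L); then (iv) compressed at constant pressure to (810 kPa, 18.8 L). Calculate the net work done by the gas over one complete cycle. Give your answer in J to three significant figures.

W_net ≈ -20900 J

Constant-volume legs do no work.
W(ii) = (278)(58 − 18.8) = 10898 J; W(iv) = (810)(18.8 − 58) = -31752 J.
W_net = 10898 − 31752 = -20854 J (the counter-clockwise enclosed area).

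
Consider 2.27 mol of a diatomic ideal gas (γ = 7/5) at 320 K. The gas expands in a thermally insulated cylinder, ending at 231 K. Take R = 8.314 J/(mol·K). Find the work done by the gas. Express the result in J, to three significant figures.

W ≈ 4200 J

Adiabatic ⇒ Q = 0, so W_by = −ΔU = nCᵥ(T₁ − T₂).
Cᵥ = 5R/2 = 20.79 J/(mol·K).
W = (2.27)(20.79)(320 − 231) = 4199 J.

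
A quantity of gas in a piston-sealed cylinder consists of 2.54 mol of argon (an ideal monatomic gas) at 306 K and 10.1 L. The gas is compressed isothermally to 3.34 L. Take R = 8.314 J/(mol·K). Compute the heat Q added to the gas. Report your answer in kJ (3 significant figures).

Isothermal ⇒ ΔU = 0, so Q = W = nRT ln(V₂/V₁).
Q = (2.54)(8.314)(306) ln(3.34/10.1) = 6462 × -1.107 = -7151 J.

Q ≈ -7.15 kJ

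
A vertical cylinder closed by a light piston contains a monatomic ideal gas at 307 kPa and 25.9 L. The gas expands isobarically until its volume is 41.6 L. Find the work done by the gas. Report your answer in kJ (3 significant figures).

W ≈ 4.82 kJ

Isobaric: W = P ΔV.
W = (307 kPa)(41.6 − 25.9 L) = (307)(15.7) = 4820 J.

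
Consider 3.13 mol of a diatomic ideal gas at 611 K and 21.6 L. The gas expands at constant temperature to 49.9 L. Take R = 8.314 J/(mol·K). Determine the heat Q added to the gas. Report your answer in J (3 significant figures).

Isothermal ⇒ ΔU = 0, so Q = W = nRT ln(V₂/V₁).
Q = (3.13)(8.314)(611) ln(49.9/21.6) = 15900 × 0.8373 = 13313 J.

Q ≈ 13300 J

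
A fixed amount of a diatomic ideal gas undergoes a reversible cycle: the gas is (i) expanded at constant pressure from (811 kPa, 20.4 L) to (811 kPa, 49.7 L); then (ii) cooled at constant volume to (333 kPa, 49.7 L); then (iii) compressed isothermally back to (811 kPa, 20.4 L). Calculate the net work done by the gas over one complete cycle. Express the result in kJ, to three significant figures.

Leg (i): W = PΔV = (811)(49.7 − 20.4) = 23762 J.
Leg (ii): W = 0.
Leg (iii): W = PᵢVᵢ ln(V_f/Vᵢ) = (16550) ln(20.4/49.7) = -14737 J.
W_net = 23762 − 14737 = 9025 J.

W_net ≈ 9.02 kJ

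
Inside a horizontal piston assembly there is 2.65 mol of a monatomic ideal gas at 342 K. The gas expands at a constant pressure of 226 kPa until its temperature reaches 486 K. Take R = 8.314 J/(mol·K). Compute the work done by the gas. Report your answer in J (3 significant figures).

W ≈ 3170 J

Isobaric: W = P ΔV = nR ΔT.
W = (2.65)(8.314)(486 − 342) = 3173 J.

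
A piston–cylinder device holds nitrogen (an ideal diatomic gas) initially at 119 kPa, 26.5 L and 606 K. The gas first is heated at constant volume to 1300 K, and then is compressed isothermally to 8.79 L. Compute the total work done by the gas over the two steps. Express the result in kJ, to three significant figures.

Step 1 (isochoric): W = 0 (constant volume).
After step 1: P = 255.3 kPa (V unchanged).
Step 2 (isothermal): W = P₁V₁ ln(V₂/V₁) = (6765) ln(8.79/26.5) = -7465 J.
W_total = 0 − 7465 = -7465 J.

W_total ≈ -7.47 kJ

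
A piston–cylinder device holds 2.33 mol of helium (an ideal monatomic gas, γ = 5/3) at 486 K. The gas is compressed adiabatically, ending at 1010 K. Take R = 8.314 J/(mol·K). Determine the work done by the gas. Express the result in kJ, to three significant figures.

Adiabatic ⇒ Q = 0, so W_by = −ΔU = nCᵥ(T₁ − T₂).
Cᵥ = 3R/2 = 12.47 J/(mol·K).
W = (2.33)(12.47)(486 − 1010) = -15226 J.

W ≈ -15.2 kJ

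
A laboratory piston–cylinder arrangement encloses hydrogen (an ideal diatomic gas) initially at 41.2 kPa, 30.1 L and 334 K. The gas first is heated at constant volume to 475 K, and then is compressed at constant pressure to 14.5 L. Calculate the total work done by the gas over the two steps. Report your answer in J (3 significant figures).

Step 1 (isochoric): W = 0 (constant volume).
After step 1: P = 58.59 kPa (V unchanged).
Step 2 (isobaric): W = PΔV = (58.59 kPa)(14.5 − 30.1 L) = -914 J.
W_total = 0 − 914 = -914 J.

W_total ≈ -914 J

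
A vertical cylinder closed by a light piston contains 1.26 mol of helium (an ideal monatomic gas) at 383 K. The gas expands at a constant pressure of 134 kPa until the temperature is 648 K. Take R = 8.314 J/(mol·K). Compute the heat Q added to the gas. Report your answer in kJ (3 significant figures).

Q ≈ 6.94 kJ

Isobaric: W = nRΔT = (1.26)(8.314)(265) = 2776 J.
ΔU = nCᵥΔT with Cᵥ = 3R/2: ΔU = (1.26)(12.47)(265) = 4164 J.
Q = ΔU + W = 4164 + 2776 = 6940 J.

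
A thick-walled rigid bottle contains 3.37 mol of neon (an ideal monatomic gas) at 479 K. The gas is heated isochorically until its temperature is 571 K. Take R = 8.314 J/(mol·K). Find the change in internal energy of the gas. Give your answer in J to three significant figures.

Constant volume ⇒ W = 0, so Q = ΔU = nCᵥΔT with Cᵥ = 3R/2 = 12.47 J/(mol·K).
ΔU = (3.37)(12.47)(571 − 479) = 3867 J.

ΔU ≈ 3870 J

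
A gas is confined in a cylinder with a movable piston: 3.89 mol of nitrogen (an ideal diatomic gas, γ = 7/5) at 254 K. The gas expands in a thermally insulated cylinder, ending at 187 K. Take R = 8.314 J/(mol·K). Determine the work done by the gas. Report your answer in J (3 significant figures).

W ≈ 5420 J

Adiabatic ⇒ Q = 0, so W_by = −ΔU = nCᵥ(T₁ − T₂).
Cᵥ = 5R/2 = 20.79 J/(mol·K).
W = (3.89)(20.79)(254 − 187) = 5417 J.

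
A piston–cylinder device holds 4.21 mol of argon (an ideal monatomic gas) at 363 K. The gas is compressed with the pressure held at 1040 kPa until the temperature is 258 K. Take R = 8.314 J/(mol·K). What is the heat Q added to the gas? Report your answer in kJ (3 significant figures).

Isobaric: W = nRΔT = (4.21)(8.314)(-105) = -3675 J.
ΔU = nCᵥΔT with Cᵥ = 3R/2: ΔU = (4.21)(12.47)(-105) = -5513 J.
Q = ΔU + W = -5513 − 3675 = -9188 J.

Q ≈ -9.19 kJ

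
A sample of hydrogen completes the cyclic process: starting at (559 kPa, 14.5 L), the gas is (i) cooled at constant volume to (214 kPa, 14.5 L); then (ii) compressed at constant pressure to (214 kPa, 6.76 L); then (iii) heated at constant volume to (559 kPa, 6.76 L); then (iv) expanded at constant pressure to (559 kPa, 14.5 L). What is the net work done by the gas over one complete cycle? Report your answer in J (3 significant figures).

W_net ≈ 2670 J

Constant-volume legs do no work.
W(ii) = (214)(6.76 − 14.5) = -1656 J; W(iv) = (559)(14.5 − 6.76) = 4327 J.
W_net = -1656 + 4327 = 2670 J (the clockwise enclosed area).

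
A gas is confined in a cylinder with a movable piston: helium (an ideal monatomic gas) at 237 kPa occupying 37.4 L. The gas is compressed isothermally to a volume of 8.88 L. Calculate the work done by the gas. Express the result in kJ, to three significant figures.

Isothermal: W = nRT ln(V₂/V₁) = P₁V₁ ln(V₂/V₁).
P₁V₁ = (237 kPa)(37.4 L) = 8864 J.
W = 8864 × ln(8.88/37.4) = 8864 × -1.438
W_by_gas = -12745 J.

W ≈ -12.7 kJ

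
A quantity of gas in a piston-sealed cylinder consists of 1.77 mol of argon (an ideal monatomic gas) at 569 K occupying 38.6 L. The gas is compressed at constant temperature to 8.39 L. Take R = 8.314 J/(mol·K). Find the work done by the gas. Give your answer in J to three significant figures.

Isothermal: W = nRT ln(V₂/V₁).
W = (1.77)(8.314)(569) × ln(8.39/38.6)
  = 8373 × -1.526
W_by_gas = -12779 J.

W ≈ -12800 J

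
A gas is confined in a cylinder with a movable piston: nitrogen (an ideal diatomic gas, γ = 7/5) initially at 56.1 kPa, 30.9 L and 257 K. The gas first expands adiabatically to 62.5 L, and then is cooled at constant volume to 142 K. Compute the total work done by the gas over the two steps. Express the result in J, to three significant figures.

Step 1 (adiabatic): W = (P₁V₁ − P₂V₂)/(γ−1) = (1733 − 1308)/0.4 = 1064 J.
Step 2 (isochoric): W = 0 (constant volume).
W_total = 1064 + 0 = 1064 J.

W_total ≈ 1060 J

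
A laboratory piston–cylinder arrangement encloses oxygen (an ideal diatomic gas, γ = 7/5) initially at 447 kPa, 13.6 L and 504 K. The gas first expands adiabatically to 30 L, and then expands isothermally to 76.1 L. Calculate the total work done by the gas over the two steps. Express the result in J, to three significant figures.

Step 1 (adiabatic): W = (P₁V₁ − P₂V₂)/(γ−1) = (6079 − 4430)/0.4 = 4123 J.
After step 1: P = 147.7 kPa, V = 30 L, T = 367.3 K.
Step 2 (isothermal): W = P₁V₁ ln(V₂/V₁) = (4430) ln(76.1/30) = 4124 J.
W_total = 4123 + 4124 = 8247 J.

W_total ≈ 8250 J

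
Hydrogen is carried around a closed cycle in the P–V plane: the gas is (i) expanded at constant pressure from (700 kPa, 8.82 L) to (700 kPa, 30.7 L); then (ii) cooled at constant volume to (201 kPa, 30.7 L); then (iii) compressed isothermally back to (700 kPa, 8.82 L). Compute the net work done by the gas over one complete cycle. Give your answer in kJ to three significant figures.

Leg (i): W = PΔV = (700)(30.7 − 8.82) = 15316 J.
Leg (ii): W = 0.
Leg (iii): W = PᵢVᵢ ln(V_f/Vᵢ) = (6171) ln(8.82/30.7) = -7696 J.
W_net = 15316 − 7696 = 7620 J.

W_net ≈ 7.62 kJ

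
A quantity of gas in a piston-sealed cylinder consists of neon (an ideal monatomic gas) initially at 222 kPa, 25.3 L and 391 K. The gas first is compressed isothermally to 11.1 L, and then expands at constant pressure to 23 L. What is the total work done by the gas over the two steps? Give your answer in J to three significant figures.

W_total ≈ 1390 J

Step 1 (isothermal): W = P₁V₁ ln(V₂/V₁) = (5617) ln(11.1/25.3) = -4627 J.
After step 1: P = 506 kPa, V = 11.1 L, T = 391 K.
Step 2 (isobaric): W = PΔV = (506 kPa)(23 − 11.1 L) = 6021 J.
W_total = -4627 + 6021 = 1394 J.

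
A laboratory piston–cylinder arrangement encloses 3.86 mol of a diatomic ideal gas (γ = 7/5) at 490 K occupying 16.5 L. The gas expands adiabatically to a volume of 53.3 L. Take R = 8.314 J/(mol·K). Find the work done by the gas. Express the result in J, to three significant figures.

Adiabatic: TV^(γ−1) = const with γ = 7/5.
T₂ = T₁ (V₁/V₂)^(γ−1) = 490 × (16.5/53.3)^0.4 = 490 × 0.6256 = 306.5 K.
W_by = nCᵥ(T₁ − T₂) = (3.86)(20.79)(490 − 306.5) = 14718 J.

W ≈ 14700 J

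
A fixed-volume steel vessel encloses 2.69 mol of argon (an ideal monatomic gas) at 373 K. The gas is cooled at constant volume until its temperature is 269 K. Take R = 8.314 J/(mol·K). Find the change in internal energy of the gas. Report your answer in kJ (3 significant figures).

ΔU ≈ -3.49 kJ

Constant volume ⇒ W = 0, so Q = ΔU = nCᵥΔT with Cᵥ = 3R/2 = 12.47 J/(mol·K).
ΔU = (2.69)(12.47)(269 − 373) = -3489 J.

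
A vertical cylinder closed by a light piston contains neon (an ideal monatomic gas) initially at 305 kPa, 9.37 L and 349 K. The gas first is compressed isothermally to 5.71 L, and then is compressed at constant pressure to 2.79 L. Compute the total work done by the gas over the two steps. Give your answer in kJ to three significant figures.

W_total ≈ -2.88 kJ

Step 1 (isothermal): W = P₁V₁ ln(V₂/V₁) = (2858) ln(5.71/9.37) = -1415 J.
After step 1: P = 500.5 kPa, V = 5.71 L, T = 349 K.
Step 2 (isobaric): W = PΔV = (500.5 kPa)(2.79 − 5.71 L) = -1461 J.
W_total = -1415 − 1461 = -2877 J.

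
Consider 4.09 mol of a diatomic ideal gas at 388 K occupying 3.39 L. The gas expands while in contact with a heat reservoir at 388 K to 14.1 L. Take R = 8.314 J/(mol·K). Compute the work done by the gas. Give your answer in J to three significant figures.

W ≈ 18800 J

Isothermal: W = nRT ln(V₂/V₁).
W = (4.09)(8.314)(388) × ln(14.1/3.39)
  = 13194 × 1.425
W_by_gas = 18806 J.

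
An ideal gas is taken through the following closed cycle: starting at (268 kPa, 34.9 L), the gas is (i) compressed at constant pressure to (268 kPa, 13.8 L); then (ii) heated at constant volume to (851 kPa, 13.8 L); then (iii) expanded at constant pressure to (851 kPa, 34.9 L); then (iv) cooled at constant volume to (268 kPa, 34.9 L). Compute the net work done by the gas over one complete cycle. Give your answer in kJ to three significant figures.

Constant-volume legs do no work.
W(i) = (268)(13.8 − 34.9) = -5655 J; W(iii) = (851)(34.9 − 13.8) = 17956 J.
W_net = -5655 + 17956 = 12301 J (the clockwise enclosed area).

W_net ≈ 12.3 kJ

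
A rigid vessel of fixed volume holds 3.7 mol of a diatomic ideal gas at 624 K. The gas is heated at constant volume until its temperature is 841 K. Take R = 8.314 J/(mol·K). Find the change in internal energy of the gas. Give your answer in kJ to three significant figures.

ΔU ≈ 16.7 kJ

Constant volume ⇒ W = 0, so Q = ΔU = nCᵥΔT with Cᵥ = 5R/2 = 20.79 J/(mol·K).
ΔU = (3.7)(20.79)(841 − 624) = 16688 J.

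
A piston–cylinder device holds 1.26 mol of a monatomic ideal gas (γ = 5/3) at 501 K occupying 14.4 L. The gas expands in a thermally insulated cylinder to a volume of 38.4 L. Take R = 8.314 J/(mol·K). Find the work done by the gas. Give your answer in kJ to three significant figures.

Adiabatic: TV^(γ−1) = const with γ = 5/3.
T₂ = T₁ (V₁/V₂)^(γ−1) = 501 × (14.4/38.4)^0.667 = 501 × 0.52 = 260.5 K.
W_by = nCᵥ(T₁ − T₂) = (1.26)(12.47)(501 − 260.5) = 3779 J.

W ≈ 3.78 kJ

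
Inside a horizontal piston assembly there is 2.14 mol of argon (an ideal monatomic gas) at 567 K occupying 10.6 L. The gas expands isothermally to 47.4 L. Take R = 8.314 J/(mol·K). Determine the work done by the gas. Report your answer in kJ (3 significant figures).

Isothermal: W = nRT ln(V₂/V₁).
W = (2.14)(8.314)(567) × ln(47.4/10.6)
  = 10088 × 1.498
W_by_gas = 15110 J.

W ≈ 15.1 kJ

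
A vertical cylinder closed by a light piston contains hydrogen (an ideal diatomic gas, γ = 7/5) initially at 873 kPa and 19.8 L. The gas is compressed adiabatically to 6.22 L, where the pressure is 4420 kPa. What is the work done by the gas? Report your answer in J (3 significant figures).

Adiabatic: W = (P₁V₁ − P₂V₂)/(γ − 1) with γ = 7/5.
P₁V₁ = 17285 J, P₂V₂ = 27492 J.
W = (17285 − 27492) / 0.4 = -25517 J.

W ≈ -25500 J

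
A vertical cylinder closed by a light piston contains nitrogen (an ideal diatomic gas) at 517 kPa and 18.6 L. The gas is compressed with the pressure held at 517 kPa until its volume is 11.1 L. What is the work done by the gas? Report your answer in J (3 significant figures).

W ≈ -3880 J

Isobaric: W = P ΔV.
W = (517 kPa)(11.1 − 18.6 L) = (517)(-7.5) = -3878 J.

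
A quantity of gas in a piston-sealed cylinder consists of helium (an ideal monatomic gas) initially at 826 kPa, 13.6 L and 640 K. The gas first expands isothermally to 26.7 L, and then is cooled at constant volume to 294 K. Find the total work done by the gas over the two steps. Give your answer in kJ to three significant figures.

W_total ≈ 7.58 kJ

Step 1 (isothermal): W = P₁V₁ ln(V₂/V₁) = (11234) ln(26.7/13.6) = 7578 J.
Step 2 (isochoric): W = 0 (constant volume).
W_total = 7578 + 0 = 7578 J.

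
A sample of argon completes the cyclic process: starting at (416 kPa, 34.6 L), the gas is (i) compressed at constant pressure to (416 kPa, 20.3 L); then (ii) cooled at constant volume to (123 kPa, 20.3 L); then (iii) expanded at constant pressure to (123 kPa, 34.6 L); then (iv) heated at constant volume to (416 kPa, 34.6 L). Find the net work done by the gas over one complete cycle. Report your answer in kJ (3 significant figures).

W_net ≈ -4.19 kJ

Constant-volume legs do no work.
W(i) = (416)(20.3 − 34.6) = -5949 J; W(iii) = (123)(34.6 − 20.3) = 1759 J.
W_net = -5949 + 1759 = -4190 J (the counter-clockwise enclosed area).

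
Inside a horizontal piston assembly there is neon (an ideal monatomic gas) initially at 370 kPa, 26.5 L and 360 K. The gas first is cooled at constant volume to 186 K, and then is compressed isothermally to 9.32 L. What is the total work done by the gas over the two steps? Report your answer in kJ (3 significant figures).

Step 1 (isochoric): W = 0 (constant volume).
After step 1: P = 191.2 kPa (V unchanged).
Step 2 (isothermal): W = P₁V₁ ln(V₂/V₁) = (5066) ln(9.32/26.5) = -5294 J.
W_total = 0 − 5294 = -5294 J.

W_total ≈ -5.29 kJ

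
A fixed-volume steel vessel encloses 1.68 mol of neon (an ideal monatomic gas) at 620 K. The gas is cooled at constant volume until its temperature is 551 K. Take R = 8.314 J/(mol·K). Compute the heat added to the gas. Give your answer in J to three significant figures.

Constant volume ⇒ W = 0, so Q = ΔU = nCᵥΔT with Cᵥ = 3R/2 = 12.47 J/(mol·K).
ΔU = (1.68)(12.47)(551 − 620) = -1446 J.

Q ≈ -1450 J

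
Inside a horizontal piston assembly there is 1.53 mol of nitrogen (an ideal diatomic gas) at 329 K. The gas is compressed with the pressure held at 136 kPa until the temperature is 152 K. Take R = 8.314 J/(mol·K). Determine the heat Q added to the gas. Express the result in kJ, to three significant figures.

Q ≈ -7.88 kJ

Isobaric: W = nRΔT = (1.53)(8.314)(-177) = -2252 J.
ΔU = nCᵥΔT with Cᵥ = 5R/2: ΔU = (1.53)(20.79)(-177) = -5629 J.
Q = ΔU + W = -5629 − 2252 = -7880 J.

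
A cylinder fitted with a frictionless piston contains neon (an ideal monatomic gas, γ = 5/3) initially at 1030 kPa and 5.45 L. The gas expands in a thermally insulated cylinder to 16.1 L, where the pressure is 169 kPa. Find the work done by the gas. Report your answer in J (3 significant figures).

Adiabatic: W = (P₁V₁ − P₂V₂)/(γ − 1) with γ = 5/3.
P₁V₁ = 5614 J, P₂V₂ = 2721 J.
W = (5614 − 2721) / 0.6667 = 4339 J.

W ≈ 4340 J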